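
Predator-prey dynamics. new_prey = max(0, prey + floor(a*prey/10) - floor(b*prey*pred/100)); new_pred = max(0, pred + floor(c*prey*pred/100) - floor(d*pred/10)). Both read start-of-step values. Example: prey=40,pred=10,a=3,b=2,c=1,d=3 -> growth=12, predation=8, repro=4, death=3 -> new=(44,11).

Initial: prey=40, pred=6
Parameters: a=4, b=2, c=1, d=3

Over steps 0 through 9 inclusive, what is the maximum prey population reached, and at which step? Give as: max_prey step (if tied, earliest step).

Answer: 104 5

Derivation:
Step 1: prey: 40+16-4=52; pred: 6+2-1=7
Step 2: prey: 52+20-7=65; pred: 7+3-2=8
Step 3: prey: 65+26-10=81; pred: 8+5-2=11
Step 4: prey: 81+32-17=96; pred: 11+8-3=16
Step 5: prey: 96+38-30=104; pred: 16+15-4=27
Step 6: prey: 104+41-56=89; pred: 27+28-8=47
Step 7: prey: 89+35-83=41; pred: 47+41-14=74
Step 8: prey: 41+16-60=0; pred: 74+30-22=82
Step 9: prey: 0+0-0=0; pred: 82+0-24=58
Max prey = 104 at step 5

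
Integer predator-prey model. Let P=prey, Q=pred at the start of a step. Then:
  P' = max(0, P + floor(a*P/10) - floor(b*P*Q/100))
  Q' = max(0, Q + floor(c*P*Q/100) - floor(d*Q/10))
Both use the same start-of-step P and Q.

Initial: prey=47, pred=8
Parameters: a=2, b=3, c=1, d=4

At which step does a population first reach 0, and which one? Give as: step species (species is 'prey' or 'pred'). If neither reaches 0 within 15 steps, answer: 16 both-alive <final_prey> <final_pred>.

Answer: 16 both-alive 36 7

Derivation:
Step 1: prey: 47+9-11=45; pred: 8+3-3=8
Step 2: prey: 45+9-10=44; pred: 8+3-3=8
Step 3: prey: 44+8-10=42; pred: 8+3-3=8
Step 4: prey: 42+8-10=40; pred: 8+3-3=8
Step 5: prey: 40+8-9=39; pred: 8+3-3=8
Step 6: prey: 39+7-9=37; pred: 8+3-3=8
Step 7: prey: 37+7-8=36; pred: 8+2-3=7
Step 8: prey: 36+7-7=36; pred: 7+2-2=7
Steps 9-15: state stable at prey=36, pred=7 (no change)
No extinction within 15 steps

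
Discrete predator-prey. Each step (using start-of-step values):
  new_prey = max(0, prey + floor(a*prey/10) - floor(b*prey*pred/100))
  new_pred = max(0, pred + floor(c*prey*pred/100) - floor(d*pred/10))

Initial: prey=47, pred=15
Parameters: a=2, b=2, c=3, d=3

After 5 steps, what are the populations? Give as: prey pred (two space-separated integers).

Answer: 0 45

Derivation:
Step 1: prey: 47+9-14=42; pred: 15+21-4=32
Step 2: prey: 42+8-26=24; pred: 32+40-9=63
Step 3: prey: 24+4-30=0; pred: 63+45-18=90
Step 4: prey: 0+0-0=0; pred: 90+0-27=63
Step 5: prey: 0+0-0=0; pred: 63+0-18=45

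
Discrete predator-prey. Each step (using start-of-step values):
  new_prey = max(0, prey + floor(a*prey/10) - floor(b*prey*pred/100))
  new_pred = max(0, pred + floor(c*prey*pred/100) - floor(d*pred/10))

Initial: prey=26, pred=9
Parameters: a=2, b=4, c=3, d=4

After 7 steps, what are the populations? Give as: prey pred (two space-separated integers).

Step 1: prey: 26+5-9=22; pred: 9+7-3=13
Step 2: prey: 22+4-11=15; pred: 13+8-5=16
Step 3: prey: 15+3-9=9; pred: 16+7-6=17
Step 4: prey: 9+1-6=4; pred: 17+4-6=15
Step 5: prey: 4+0-2=2; pred: 15+1-6=10
Step 6: prey: 2+0-0=2; pred: 10+0-4=6
Step 7: prey: 2+0-0=2; pred: 6+0-2=4

Answer: 2 4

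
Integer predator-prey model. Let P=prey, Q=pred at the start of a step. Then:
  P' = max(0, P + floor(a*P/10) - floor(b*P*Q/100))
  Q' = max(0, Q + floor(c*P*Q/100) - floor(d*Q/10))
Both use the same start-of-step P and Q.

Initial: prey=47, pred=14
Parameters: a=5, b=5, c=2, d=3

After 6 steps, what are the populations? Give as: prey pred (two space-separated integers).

Step 1: prey: 47+23-32=38; pred: 14+13-4=23
Step 2: prey: 38+19-43=14; pred: 23+17-6=34
Step 3: prey: 14+7-23=0; pred: 34+9-10=33
Step 4: prey: 0+0-0=0; pred: 33+0-9=24
Step 5: prey: 0+0-0=0; pred: 24+0-7=17
Step 6: prey: 0+0-0=0; pred: 17+0-5=12

Answer: 0 12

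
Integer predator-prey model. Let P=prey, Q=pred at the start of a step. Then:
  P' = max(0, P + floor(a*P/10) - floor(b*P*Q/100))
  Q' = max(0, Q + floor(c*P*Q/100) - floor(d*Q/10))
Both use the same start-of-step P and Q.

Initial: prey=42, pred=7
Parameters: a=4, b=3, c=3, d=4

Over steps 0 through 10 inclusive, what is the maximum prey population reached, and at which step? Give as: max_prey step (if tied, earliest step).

Answer: 51 2

Derivation:
Step 1: prey: 42+16-8=50; pred: 7+8-2=13
Step 2: prey: 50+20-19=51; pred: 13+19-5=27
Step 3: prey: 51+20-41=30; pred: 27+41-10=58
Step 4: prey: 30+12-52=0; pred: 58+52-23=87
Step 5: prey: 0+0-0=0; pred: 87+0-34=53
Step 6: prey: 0+0-0=0; pred: 53+0-21=32
Step 7: prey: 0+0-0=0; pred: 32+0-12=20
Step 8: prey: 0+0-0=0; pred: 20+0-8=12
Step 9: prey: 0+0-0=0; pred: 12+0-4=8
Step 10: prey: 0+0-0=0; pred: 8+0-3=5
Max prey = 51 at step 2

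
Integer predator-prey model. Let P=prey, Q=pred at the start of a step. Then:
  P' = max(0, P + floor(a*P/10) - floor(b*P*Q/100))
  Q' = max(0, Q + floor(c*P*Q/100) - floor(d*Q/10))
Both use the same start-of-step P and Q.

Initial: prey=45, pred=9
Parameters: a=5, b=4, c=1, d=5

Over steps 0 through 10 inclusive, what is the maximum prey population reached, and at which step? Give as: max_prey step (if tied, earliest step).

Answer: 79 5

Derivation:
Step 1: prey: 45+22-16=51; pred: 9+4-4=9
Step 2: prey: 51+25-18=58; pred: 9+4-4=9
Step 3: prey: 58+29-20=67; pred: 9+5-4=10
Step 4: prey: 67+33-26=74; pred: 10+6-5=11
Step 5: prey: 74+37-32=79; pred: 11+8-5=14
Step 6: prey: 79+39-44=74; pred: 14+11-7=18
Step 7: prey: 74+37-53=58; pred: 18+13-9=22
Step 8: prey: 58+29-51=36; pred: 22+12-11=23
Step 9: prey: 36+18-33=21; pred: 23+8-11=20
Step 10: prey: 21+10-16=15; pred: 20+4-10=14
Max prey = 79 at step 5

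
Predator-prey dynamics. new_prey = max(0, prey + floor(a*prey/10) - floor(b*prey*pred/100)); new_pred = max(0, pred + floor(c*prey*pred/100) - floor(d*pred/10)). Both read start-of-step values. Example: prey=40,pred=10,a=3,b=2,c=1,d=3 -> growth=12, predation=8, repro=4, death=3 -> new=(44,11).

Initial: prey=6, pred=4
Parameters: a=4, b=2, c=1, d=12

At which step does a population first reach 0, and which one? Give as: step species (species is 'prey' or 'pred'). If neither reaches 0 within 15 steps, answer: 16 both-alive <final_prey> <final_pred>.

Answer: 1 pred

Derivation:
Step 1: prey: 6+2-0=8; pred: 4+0-4=0
First extinction: pred at step 1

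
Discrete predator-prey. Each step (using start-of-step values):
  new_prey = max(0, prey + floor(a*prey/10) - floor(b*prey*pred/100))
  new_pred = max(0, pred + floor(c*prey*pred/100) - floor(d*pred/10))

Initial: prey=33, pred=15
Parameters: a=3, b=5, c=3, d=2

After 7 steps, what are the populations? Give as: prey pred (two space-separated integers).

Answer: 0 13

Derivation:
Step 1: prey: 33+9-24=18; pred: 15+14-3=26
Step 2: prey: 18+5-23=0; pred: 26+14-5=35
Step 3: prey: 0+0-0=0; pred: 35+0-7=28
Step 4: prey: 0+0-0=0; pred: 28+0-5=23
Step 5: prey: 0+0-0=0; pred: 23+0-4=19
Step 6: prey: 0+0-0=0; pred: 19+0-3=16
Step 7: prey: 0+0-0=0; pred: 16+0-3=13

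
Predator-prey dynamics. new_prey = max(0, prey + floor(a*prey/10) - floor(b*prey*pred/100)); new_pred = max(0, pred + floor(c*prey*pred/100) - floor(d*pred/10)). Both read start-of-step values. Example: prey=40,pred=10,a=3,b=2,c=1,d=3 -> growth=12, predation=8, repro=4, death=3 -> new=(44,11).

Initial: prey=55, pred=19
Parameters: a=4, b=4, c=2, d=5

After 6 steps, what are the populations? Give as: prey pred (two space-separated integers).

Step 1: prey: 55+22-41=36; pred: 19+20-9=30
Step 2: prey: 36+14-43=7; pred: 30+21-15=36
Step 3: prey: 7+2-10=0; pred: 36+5-18=23
Step 4: prey: 0+0-0=0; pred: 23+0-11=12
Step 5: prey: 0+0-0=0; pred: 12+0-6=6
Step 6: prey: 0+0-0=0; pred: 6+0-3=3

Answer: 0 3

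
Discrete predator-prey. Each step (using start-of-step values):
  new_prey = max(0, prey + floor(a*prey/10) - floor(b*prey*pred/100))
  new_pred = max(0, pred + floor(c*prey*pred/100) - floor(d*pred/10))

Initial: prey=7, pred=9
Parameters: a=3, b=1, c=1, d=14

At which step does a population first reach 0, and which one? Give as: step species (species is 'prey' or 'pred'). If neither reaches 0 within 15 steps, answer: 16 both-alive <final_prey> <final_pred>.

Answer: 1 pred

Derivation:
Step 1: prey: 7+2-0=9; pred: 9+0-12=0
First extinction: pred at step 1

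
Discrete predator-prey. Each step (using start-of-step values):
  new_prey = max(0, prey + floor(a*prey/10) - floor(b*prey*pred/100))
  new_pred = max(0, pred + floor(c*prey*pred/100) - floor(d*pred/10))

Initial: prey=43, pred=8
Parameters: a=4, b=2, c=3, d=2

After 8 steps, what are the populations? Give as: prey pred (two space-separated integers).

Step 1: prey: 43+17-6=54; pred: 8+10-1=17
Step 2: prey: 54+21-18=57; pred: 17+27-3=41
Step 3: prey: 57+22-46=33; pred: 41+70-8=103
Step 4: prey: 33+13-67=0; pred: 103+101-20=184
Step 5: prey: 0+0-0=0; pred: 184+0-36=148
Step 6: prey: 0+0-0=0; pred: 148+0-29=119
Step 7: prey: 0+0-0=0; pred: 119+0-23=96
Step 8: prey: 0+0-0=0; pred: 96+0-19=77

Answer: 0 77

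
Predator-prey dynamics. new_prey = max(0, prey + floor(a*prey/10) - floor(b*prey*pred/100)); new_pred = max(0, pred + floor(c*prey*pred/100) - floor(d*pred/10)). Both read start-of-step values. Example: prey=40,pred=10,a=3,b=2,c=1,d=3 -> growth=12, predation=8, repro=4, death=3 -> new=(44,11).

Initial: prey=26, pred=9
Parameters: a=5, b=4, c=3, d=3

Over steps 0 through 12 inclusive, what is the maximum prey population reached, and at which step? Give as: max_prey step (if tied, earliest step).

Step 1: prey: 26+13-9=30; pred: 9+7-2=14
Step 2: prey: 30+15-16=29; pred: 14+12-4=22
Step 3: prey: 29+14-25=18; pred: 22+19-6=35
Step 4: prey: 18+9-25=2; pred: 35+18-10=43
Step 5: prey: 2+1-3=0; pred: 43+2-12=33
Step 6: prey: 0+0-0=0; pred: 33+0-9=24
Step 7: prey: 0+0-0=0; pred: 24+0-7=17
Step 8: prey: 0+0-0=0; pred: 17+0-5=12
Step 9: prey: 0+0-0=0; pred: 12+0-3=9
Step 10: prey: 0+0-0=0; pred: 9+0-2=7
Step 11: prey: 0+0-0=0; pred: 7+0-2=5
Step 12: prey: 0+0-0=0; pred: 5+0-1=4
Max prey = 30 at step 1

Answer: 30 1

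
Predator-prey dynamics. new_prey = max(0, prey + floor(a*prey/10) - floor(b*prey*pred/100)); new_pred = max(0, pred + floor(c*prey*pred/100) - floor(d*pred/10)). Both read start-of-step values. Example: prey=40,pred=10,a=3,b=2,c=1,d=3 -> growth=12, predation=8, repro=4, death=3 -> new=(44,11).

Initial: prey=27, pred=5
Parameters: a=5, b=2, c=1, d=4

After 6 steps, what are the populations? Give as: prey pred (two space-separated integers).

Step 1: prey: 27+13-2=38; pred: 5+1-2=4
Step 2: prey: 38+19-3=54; pred: 4+1-1=4
Step 3: prey: 54+27-4=77; pred: 4+2-1=5
Step 4: prey: 77+38-7=108; pred: 5+3-2=6
Step 5: prey: 108+54-12=150; pred: 6+6-2=10
Step 6: prey: 150+75-30=195; pred: 10+15-4=21

Answer: 195 21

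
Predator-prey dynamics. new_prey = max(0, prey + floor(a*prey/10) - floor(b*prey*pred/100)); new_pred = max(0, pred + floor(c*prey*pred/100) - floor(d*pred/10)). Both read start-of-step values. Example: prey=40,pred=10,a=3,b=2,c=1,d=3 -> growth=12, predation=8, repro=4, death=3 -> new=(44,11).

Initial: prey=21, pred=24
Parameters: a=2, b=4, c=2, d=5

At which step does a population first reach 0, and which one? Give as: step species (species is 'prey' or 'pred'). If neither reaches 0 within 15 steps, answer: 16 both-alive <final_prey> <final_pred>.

Step 1: prey: 21+4-20=5; pred: 24+10-12=22
Step 2: prey: 5+1-4=2; pred: 22+2-11=13
Step 3: prey: 2+0-1=1; pred: 13+0-6=7
Step 4: prey: 1+0-0=1; pred: 7+0-3=4
Step 5: prey: 1+0-0=1; pred: 4+0-2=2
Step 6: prey: 1+0-0=1; pred: 2+0-1=1
Step 7: prey: 1+0-0=1; pred: 1+0-0=1
Steps 8-15: state stable at prey=1, pred=1 (no change)
No extinction within 15 steps

Answer: 16 both-alive 1 1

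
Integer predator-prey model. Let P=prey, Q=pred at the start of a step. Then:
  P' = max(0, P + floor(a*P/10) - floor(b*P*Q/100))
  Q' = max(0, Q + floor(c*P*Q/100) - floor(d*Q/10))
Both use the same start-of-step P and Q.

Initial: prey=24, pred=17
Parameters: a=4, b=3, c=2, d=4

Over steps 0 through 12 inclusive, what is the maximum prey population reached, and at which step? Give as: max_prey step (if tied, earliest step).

Answer: 26 12

Derivation:
Step 1: prey: 24+9-12=21; pred: 17+8-6=19
Step 2: prey: 21+8-11=18; pred: 19+7-7=19
Step 3: prey: 18+7-10=15; pred: 19+6-7=18
Step 4: prey: 15+6-8=13; pred: 18+5-7=16
Step 5: prey: 13+5-6=12; pred: 16+4-6=14
Step 6: prey: 12+4-5=11; pred: 14+3-5=12
Step 7: prey: 11+4-3=12; pred: 12+2-4=10
Step 8: prey: 12+4-3=13; pred: 10+2-4=8
Step 9: prey: 13+5-3=15; pred: 8+2-3=7
Step 10: prey: 15+6-3=18; pred: 7+2-2=7
Step 11: prey: 18+7-3=22; pred: 7+2-2=7
Step 12: prey: 22+8-4=26; pred: 7+3-2=8
Max prey = 26 at step 12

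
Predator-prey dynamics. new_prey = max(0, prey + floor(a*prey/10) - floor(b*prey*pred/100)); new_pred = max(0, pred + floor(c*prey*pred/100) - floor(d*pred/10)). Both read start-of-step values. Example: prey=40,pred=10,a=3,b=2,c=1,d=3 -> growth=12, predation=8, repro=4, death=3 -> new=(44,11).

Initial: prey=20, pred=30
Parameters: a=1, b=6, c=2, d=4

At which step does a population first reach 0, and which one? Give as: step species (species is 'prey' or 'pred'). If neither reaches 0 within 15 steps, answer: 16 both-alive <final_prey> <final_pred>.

Answer: 1 prey

Derivation:
Step 1: prey: 20+2-36=0; pred: 30+12-12=30
First extinction: prey at step 1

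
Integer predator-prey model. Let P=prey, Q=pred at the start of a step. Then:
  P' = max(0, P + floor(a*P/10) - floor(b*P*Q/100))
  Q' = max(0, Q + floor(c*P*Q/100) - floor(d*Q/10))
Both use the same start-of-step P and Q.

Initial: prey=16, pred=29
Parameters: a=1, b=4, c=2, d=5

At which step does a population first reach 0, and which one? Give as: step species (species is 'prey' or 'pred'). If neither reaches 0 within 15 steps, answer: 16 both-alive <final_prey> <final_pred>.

Answer: 1 prey

Derivation:
Step 1: prey: 16+1-18=0; pred: 29+9-14=24
First extinction: prey at step 1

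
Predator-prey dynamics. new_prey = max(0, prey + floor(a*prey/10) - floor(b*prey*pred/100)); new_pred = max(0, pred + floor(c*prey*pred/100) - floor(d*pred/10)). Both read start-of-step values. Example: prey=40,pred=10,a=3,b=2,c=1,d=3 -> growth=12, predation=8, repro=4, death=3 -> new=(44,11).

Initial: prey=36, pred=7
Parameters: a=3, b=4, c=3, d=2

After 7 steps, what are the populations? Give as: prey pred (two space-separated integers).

Step 1: prey: 36+10-10=36; pred: 7+7-1=13
Step 2: prey: 36+10-18=28; pred: 13+14-2=25
Step 3: prey: 28+8-28=8; pred: 25+21-5=41
Step 4: prey: 8+2-13=0; pred: 41+9-8=42
Step 5: prey: 0+0-0=0; pred: 42+0-8=34
Step 6: prey: 0+0-0=0; pred: 34+0-6=28
Step 7: prey: 0+0-0=0; pred: 28+0-5=23

Answer: 0 23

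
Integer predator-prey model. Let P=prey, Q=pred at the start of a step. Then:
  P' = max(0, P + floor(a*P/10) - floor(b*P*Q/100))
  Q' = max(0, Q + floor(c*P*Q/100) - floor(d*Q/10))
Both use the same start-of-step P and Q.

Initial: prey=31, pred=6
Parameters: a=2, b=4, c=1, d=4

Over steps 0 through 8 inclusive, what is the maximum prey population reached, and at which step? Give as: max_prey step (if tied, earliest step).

Answer: 39 8

Derivation:
Step 1: prey: 31+6-7=30; pred: 6+1-2=5
Step 2: prey: 30+6-6=30; pred: 5+1-2=4
Step 3: prey: 30+6-4=32; pred: 4+1-1=4
Step 4: prey: 32+6-5=33; pred: 4+1-1=4
Step 5: prey: 33+6-5=34; pred: 4+1-1=4
Step 6: prey: 34+6-5=35; pred: 4+1-1=4
Step 7: prey: 35+7-5=37; pred: 4+1-1=4
Step 8: prey: 37+7-5=39; pred: 4+1-1=4
Max prey = 39 at step 8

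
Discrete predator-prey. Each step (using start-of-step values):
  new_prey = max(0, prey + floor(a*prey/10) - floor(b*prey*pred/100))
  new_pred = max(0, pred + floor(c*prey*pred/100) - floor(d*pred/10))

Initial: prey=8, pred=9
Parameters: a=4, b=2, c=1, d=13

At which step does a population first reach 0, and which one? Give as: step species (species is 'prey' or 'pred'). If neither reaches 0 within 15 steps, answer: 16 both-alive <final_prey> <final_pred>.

Answer: 1 pred

Derivation:
Step 1: prey: 8+3-1=10; pred: 9+0-11=0
First extinction: pred at step 1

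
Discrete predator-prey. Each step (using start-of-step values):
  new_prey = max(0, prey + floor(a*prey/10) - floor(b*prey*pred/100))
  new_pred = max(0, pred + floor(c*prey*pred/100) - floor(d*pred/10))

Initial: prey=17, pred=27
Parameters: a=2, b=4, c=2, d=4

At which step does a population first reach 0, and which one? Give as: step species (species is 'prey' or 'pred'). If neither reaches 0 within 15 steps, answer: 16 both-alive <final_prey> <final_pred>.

Step 1: prey: 17+3-18=2; pred: 27+9-10=26
Step 2: prey: 2+0-2=0; pred: 26+1-10=17
First extinction: prey at step 2

Answer: 2 prey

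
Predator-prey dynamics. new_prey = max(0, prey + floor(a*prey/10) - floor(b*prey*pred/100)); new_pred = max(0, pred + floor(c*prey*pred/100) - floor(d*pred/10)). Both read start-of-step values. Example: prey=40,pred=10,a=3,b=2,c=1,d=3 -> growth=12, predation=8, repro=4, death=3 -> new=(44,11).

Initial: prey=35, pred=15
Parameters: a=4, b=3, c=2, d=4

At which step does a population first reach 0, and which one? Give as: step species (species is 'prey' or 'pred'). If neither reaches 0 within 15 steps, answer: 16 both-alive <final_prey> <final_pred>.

Step 1: prey: 35+14-15=34; pred: 15+10-6=19
Step 2: prey: 34+13-19=28; pred: 19+12-7=24
Step 3: prey: 28+11-20=19; pred: 24+13-9=28
Step 4: prey: 19+7-15=11; pred: 28+10-11=27
Step 5: prey: 11+4-8=7; pred: 27+5-10=22
Step 6: prey: 7+2-4=5; pred: 22+3-8=17
Step 7: prey: 5+2-2=5; pred: 17+1-6=12
Step 8: prey: 5+2-1=6; pred: 12+1-4=9
Step 9: prey: 6+2-1=7; pred: 9+1-3=7
Step 10: prey: 7+2-1=8; pred: 7+0-2=5
Step 11: prey: 8+3-1=10; pred: 5+0-2=3
Step 12: prey: 10+4-0=14; pred: 3+0-1=2
Step 13: prey: 14+5-0=19; pred: 2+0-0=2
Step 14: prey: 19+7-1=25; pred: 2+0-0=2
Step 15: prey: 25+10-1=34; pred: 2+1-0=3
No extinction within 15 steps

Answer: 16 both-alive 34 3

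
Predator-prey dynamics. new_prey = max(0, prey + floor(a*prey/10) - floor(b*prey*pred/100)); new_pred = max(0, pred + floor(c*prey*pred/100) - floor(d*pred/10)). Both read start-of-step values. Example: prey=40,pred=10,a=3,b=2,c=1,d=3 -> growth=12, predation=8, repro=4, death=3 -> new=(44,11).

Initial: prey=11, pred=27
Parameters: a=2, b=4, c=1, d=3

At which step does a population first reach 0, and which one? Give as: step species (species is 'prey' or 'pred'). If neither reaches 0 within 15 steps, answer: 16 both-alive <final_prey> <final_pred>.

Step 1: prey: 11+2-11=2; pred: 27+2-8=21
Step 2: prey: 2+0-1=1; pred: 21+0-6=15
Step 3: prey: 1+0-0=1; pred: 15+0-4=11
Step 4: prey: 1+0-0=1; pred: 11+0-3=8
Step 5: prey: 1+0-0=1; pred: 8+0-2=6
Step 6: prey: 1+0-0=1; pred: 6+0-1=5
Step 7: prey: 1+0-0=1; pred: 5+0-1=4
Step 8: prey: 1+0-0=1; pred: 4+0-1=3
Step 9: prey: 1+0-0=1; pred: 3+0-0=3
Steps 10-15: state stable at prey=1, pred=3 (no change)
No extinction within 15 steps

Answer: 16 both-alive 1 3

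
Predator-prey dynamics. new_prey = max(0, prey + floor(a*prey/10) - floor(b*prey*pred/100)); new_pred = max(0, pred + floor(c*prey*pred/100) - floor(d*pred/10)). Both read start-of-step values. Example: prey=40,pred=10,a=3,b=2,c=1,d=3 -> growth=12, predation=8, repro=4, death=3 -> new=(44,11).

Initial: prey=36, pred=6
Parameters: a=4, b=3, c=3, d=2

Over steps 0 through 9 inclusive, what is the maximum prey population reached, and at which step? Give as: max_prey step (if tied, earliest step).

Step 1: prey: 36+14-6=44; pred: 6+6-1=11
Step 2: prey: 44+17-14=47; pred: 11+14-2=23
Step 3: prey: 47+18-32=33; pred: 23+32-4=51
Step 4: prey: 33+13-50=0; pred: 51+50-10=91
Step 5: prey: 0+0-0=0; pred: 91+0-18=73
Step 6: prey: 0+0-0=0; pred: 73+0-14=59
Step 7: prey: 0+0-0=0; pred: 59+0-11=48
Step 8: prey: 0+0-0=0; pred: 48+0-9=39
Step 9: prey: 0+0-0=0; pred: 39+0-7=32
Max prey = 47 at step 2

Answer: 47 2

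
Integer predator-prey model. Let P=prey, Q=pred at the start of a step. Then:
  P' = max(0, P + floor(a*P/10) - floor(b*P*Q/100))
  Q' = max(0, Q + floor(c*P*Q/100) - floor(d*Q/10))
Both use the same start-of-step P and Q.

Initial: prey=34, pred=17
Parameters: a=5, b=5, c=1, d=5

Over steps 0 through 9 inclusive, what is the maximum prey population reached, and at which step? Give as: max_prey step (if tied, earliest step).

Answer: 125 9

Derivation:
Step 1: prey: 34+17-28=23; pred: 17+5-8=14
Step 2: prey: 23+11-16=18; pred: 14+3-7=10
Step 3: prey: 18+9-9=18; pred: 10+1-5=6
Step 4: prey: 18+9-5=22; pred: 6+1-3=4
Step 5: prey: 22+11-4=29; pred: 4+0-2=2
Step 6: prey: 29+14-2=41; pred: 2+0-1=1
Step 7: prey: 41+20-2=59; pred: 1+0-0=1
Step 8: prey: 59+29-2=86; pred: 1+0-0=1
Step 9: prey: 86+43-4=125; pred: 1+0-0=1
Max prey = 125 at step 9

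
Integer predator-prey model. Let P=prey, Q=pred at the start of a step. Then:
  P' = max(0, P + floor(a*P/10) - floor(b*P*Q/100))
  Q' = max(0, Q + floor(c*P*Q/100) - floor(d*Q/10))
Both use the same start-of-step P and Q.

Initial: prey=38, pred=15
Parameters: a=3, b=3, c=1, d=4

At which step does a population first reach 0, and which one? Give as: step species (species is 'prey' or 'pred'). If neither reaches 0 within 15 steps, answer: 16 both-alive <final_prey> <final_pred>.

Answer: 16 both-alive 88 11

Derivation:
Step 1: prey: 38+11-17=32; pred: 15+5-6=14
Step 2: prey: 32+9-13=28; pred: 14+4-5=13
Step 3: prey: 28+8-10=26; pred: 13+3-5=11
Step 4: prey: 26+7-8=25; pred: 11+2-4=9
Step 5: prey: 25+7-6=26; pred: 9+2-3=8
Step 6: prey: 26+7-6=27; pred: 8+2-3=7
Step 7: prey: 27+8-5=30; pred: 7+1-2=6
Step 8: prey: 30+9-5=34; pred: 6+1-2=5
Step 9: prey: 34+10-5=39; pred: 5+1-2=4
Step 10: prey: 39+11-4=46; pred: 4+1-1=4
Step 11: prey: 46+13-5=54; pred: 4+1-1=4
Step 12: prey: 54+16-6=64; pred: 4+2-1=5
Step 13: prey: 64+19-9=74; pred: 5+3-2=6
Step 14: prey: 74+22-13=83; pred: 6+4-2=8
Step 15: prey: 83+24-19=88; pred: 8+6-3=11
No extinction within 15 steps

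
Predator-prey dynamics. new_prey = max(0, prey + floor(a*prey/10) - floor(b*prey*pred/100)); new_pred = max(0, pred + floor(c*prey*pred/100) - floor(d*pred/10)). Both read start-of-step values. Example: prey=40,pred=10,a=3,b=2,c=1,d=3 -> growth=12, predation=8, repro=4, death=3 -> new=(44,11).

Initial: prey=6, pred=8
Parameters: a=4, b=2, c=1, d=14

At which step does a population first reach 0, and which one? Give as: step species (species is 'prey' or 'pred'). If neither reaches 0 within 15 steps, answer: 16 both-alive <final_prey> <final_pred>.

Step 1: prey: 6+2-0=8; pred: 8+0-11=0
First extinction: pred at step 1

Answer: 1 pred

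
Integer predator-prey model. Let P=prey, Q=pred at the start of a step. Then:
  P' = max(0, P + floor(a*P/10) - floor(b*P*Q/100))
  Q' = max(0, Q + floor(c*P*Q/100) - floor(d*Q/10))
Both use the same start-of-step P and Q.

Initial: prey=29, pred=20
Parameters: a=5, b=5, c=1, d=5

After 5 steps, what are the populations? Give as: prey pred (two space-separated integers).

Step 1: prey: 29+14-29=14; pred: 20+5-10=15
Step 2: prey: 14+7-10=11; pred: 15+2-7=10
Step 3: prey: 11+5-5=11; pred: 10+1-5=6
Step 4: prey: 11+5-3=13; pred: 6+0-3=3
Step 5: prey: 13+6-1=18; pred: 3+0-1=2

Answer: 18 2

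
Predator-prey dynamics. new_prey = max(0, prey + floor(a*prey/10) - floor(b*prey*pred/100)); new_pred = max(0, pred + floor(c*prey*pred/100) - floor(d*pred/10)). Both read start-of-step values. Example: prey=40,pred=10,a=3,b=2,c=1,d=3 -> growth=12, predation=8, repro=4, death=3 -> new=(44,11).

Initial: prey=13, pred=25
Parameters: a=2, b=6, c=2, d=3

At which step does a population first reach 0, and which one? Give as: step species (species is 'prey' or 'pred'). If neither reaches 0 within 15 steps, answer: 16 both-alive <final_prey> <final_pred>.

Answer: 1 prey

Derivation:
Step 1: prey: 13+2-19=0; pred: 25+6-7=24
First extinction: prey at step 1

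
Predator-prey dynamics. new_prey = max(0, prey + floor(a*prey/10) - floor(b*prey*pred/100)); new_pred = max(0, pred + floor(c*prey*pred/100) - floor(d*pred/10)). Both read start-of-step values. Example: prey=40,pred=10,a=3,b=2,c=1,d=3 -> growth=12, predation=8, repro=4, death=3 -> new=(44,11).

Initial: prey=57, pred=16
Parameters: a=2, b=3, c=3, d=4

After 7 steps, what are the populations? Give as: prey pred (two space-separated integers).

Step 1: prey: 57+11-27=41; pred: 16+27-6=37
Step 2: prey: 41+8-45=4; pred: 37+45-14=68
Step 3: prey: 4+0-8=0; pred: 68+8-27=49
Step 4: prey: 0+0-0=0; pred: 49+0-19=30
Step 5: prey: 0+0-0=0; pred: 30+0-12=18
Step 6: prey: 0+0-0=0; pred: 18+0-7=11
Step 7: prey: 0+0-0=0; pred: 11+0-4=7

Answer: 0 7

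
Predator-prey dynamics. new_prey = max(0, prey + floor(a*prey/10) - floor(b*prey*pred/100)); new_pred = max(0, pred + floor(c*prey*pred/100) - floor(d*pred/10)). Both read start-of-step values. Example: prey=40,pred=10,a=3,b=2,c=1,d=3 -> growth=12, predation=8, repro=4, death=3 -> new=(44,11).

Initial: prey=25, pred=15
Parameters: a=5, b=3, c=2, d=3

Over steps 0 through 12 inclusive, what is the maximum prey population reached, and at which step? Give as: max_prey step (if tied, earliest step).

Answer: 26 1

Derivation:
Step 1: prey: 25+12-11=26; pred: 15+7-4=18
Step 2: prey: 26+13-14=25; pred: 18+9-5=22
Step 3: prey: 25+12-16=21; pred: 22+11-6=27
Step 4: prey: 21+10-17=14; pred: 27+11-8=30
Step 5: prey: 14+7-12=9; pred: 30+8-9=29
Step 6: prey: 9+4-7=6; pred: 29+5-8=26
Step 7: prey: 6+3-4=5; pred: 26+3-7=22
Step 8: prey: 5+2-3=4; pred: 22+2-6=18
Step 9: prey: 4+2-2=4; pred: 18+1-5=14
Step 10: prey: 4+2-1=5; pred: 14+1-4=11
Step 11: prey: 5+2-1=6; pred: 11+1-3=9
Step 12: prey: 6+3-1=8; pred: 9+1-2=8
Max prey = 26 at step 1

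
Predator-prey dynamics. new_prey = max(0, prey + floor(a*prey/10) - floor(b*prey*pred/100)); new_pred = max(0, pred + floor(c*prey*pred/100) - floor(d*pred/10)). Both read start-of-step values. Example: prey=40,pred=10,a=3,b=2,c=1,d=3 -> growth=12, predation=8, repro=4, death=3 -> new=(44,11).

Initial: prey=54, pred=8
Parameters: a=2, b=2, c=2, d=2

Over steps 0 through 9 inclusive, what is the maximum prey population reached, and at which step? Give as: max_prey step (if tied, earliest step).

Step 1: prey: 54+10-8=56; pred: 8+8-1=15
Step 2: prey: 56+11-16=51; pred: 15+16-3=28
Step 3: prey: 51+10-28=33; pred: 28+28-5=51
Step 4: prey: 33+6-33=6; pred: 51+33-10=74
Step 5: prey: 6+1-8=0; pred: 74+8-14=68
Step 6: prey: 0+0-0=0; pred: 68+0-13=55
Step 7: prey: 0+0-0=0; pred: 55+0-11=44
Step 8: prey: 0+0-0=0; pred: 44+0-8=36
Step 9: prey: 0+0-0=0; pred: 36+0-7=29
Max prey = 56 at step 1

Answer: 56 1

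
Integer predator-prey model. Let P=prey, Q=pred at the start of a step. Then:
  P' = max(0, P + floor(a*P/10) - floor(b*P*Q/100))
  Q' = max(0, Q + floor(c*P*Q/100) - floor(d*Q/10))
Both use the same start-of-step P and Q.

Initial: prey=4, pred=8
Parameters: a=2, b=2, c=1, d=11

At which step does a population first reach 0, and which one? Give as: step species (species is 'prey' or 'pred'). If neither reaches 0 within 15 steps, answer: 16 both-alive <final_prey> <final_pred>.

Answer: 1 pred

Derivation:
Step 1: prey: 4+0-0=4; pred: 8+0-8=0
First extinction: pred at step 1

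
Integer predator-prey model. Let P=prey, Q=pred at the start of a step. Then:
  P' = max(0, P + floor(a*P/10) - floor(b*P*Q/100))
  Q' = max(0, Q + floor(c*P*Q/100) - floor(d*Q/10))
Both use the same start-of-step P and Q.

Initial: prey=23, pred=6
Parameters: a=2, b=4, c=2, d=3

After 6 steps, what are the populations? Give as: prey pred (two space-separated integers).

Step 1: prey: 23+4-5=22; pred: 6+2-1=7
Step 2: prey: 22+4-6=20; pred: 7+3-2=8
Step 3: prey: 20+4-6=18; pred: 8+3-2=9
Step 4: prey: 18+3-6=15; pred: 9+3-2=10
Step 5: prey: 15+3-6=12; pred: 10+3-3=10
Step 6: prey: 12+2-4=10; pred: 10+2-3=9

Answer: 10 9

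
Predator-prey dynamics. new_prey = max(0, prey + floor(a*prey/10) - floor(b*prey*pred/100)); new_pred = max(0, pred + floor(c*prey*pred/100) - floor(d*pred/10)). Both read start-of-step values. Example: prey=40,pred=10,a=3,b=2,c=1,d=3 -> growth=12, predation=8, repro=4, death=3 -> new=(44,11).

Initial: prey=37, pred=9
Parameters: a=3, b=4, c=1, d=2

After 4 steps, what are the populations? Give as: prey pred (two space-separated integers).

Step 1: prey: 37+11-13=35; pred: 9+3-1=11
Step 2: prey: 35+10-15=30; pred: 11+3-2=12
Step 3: prey: 30+9-14=25; pred: 12+3-2=13
Step 4: prey: 25+7-13=19; pred: 13+3-2=14

Answer: 19 14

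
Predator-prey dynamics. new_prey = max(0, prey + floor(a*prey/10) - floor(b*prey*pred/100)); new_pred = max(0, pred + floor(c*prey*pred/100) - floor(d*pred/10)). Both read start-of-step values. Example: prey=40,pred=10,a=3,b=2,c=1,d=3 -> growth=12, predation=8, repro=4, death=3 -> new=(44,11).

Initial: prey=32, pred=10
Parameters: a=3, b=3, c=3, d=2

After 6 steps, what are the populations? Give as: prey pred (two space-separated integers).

Answer: 0 32

Derivation:
Step 1: prey: 32+9-9=32; pred: 10+9-2=17
Step 2: prey: 32+9-16=25; pred: 17+16-3=30
Step 3: prey: 25+7-22=10; pred: 30+22-6=46
Step 4: prey: 10+3-13=0; pred: 46+13-9=50
Step 5: prey: 0+0-0=0; pred: 50+0-10=40
Step 6: prey: 0+0-0=0; pred: 40+0-8=32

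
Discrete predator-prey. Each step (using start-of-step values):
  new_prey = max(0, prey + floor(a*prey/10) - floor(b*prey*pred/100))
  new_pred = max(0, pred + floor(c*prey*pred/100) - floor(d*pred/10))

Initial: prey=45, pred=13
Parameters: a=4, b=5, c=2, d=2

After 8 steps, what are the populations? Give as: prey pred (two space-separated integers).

Answer: 0 12

Derivation:
Step 1: prey: 45+18-29=34; pred: 13+11-2=22
Step 2: prey: 34+13-37=10; pred: 22+14-4=32
Step 3: prey: 10+4-16=0; pred: 32+6-6=32
Step 4: prey: 0+0-0=0; pred: 32+0-6=26
Step 5: prey: 0+0-0=0; pred: 26+0-5=21
Step 6: prey: 0+0-0=0; pred: 21+0-4=17
Step 7: prey: 0+0-0=0; pred: 17+0-3=14
Step 8: prey: 0+0-0=0; pred: 14+0-2=12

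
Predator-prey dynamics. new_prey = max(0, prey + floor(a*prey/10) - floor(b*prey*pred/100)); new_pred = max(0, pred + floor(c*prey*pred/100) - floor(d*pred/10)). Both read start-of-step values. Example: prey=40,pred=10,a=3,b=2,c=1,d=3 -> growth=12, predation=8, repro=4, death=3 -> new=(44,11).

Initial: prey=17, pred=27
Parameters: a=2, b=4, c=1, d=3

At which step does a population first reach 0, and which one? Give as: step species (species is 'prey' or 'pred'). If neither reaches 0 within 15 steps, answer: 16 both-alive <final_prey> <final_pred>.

Step 1: prey: 17+3-18=2; pred: 27+4-8=23
Step 2: prey: 2+0-1=1; pred: 23+0-6=17
Step 3: prey: 1+0-0=1; pred: 17+0-5=12
Step 4: prey: 1+0-0=1; pred: 12+0-3=9
Step 5: prey: 1+0-0=1; pred: 9+0-2=7
Step 6: prey: 1+0-0=1; pred: 7+0-2=5
Step 7: prey: 1+0-0=1; pred: 5+0-1=4
Step 8: prey: 1+0-0=1; pred: 4+0-1=3
Step 9: prey: 1+0-0=1; pred: 3+0-0=3
Steps 10-15: state stable at prey=1, pred=3 (no change)
No extinction within 15 steps

Answer: 16 both-alive 1 3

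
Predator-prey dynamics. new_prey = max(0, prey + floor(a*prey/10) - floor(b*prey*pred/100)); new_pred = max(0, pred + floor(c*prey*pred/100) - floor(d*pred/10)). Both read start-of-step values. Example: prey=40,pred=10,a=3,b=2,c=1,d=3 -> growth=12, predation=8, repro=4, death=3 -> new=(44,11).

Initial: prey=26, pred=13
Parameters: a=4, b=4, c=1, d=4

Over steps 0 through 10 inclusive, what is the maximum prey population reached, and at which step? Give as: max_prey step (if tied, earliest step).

Step 1: prey: 26+10-13=23; pred: 13+3-5=11
Step 2: prey: 23+9-10=22; pred: 11+2-4=9
Step 3: prey: 22+8-7=23; pred: 9+1-3=7
Step 4: prey: 23+9-6=26; pred: 7+1-2=6
Step 5: prey: 26+10-6=30; pred: 6+1-2=5
Step 6: prey: 30+12-6=36; pred: 5+1-2=4
Step 7: prey: 36+14-5=45; pred: 4+1-1=4
Step 8: prey: 45+18-7=56; pred: 4+1-1=4
Step 9: prey: 56+22-8=70; pred: 4+2-1=5
Step 10: prey: 70+28-14=84; pred: 5+3-2=6
Max prey = 84 at step 10

Answer: 84 10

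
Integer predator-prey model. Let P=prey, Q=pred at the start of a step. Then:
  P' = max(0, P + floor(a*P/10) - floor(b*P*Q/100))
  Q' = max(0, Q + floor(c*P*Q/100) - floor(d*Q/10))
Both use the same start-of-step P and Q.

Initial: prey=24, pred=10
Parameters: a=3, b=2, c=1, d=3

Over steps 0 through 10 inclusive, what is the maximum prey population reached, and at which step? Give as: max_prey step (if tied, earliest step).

Answer: 53 8

Derivation:
Step 1: prey: 24+7-4=27; pred: 10+2-3=9
Step 2: prey: 27+8-4=31; pred: 9+2-2=9
Step 3: prey: 31+9-5=35; pred: 9+2-2=9
Step 4: prey: 35+10-6=39; pred: 9+3-2=10
Step 5: prey: 39+11-7=43; pred: 10+3-3=10
Step 6: prey: 43+12-8=47; pred: 10+4-3=11
Step 7: prey: 47+14-10=51; pred: 11+5-3=13
Step 8: prey: 51+15-13=53; pred: 13+6-3=16
Step 9: prey: 53+15-16=52; pred: 16+8-4=20
Step 10: prey: 52+15-20=47; pred: 20+10-6=24
Max prey = 53 at step 8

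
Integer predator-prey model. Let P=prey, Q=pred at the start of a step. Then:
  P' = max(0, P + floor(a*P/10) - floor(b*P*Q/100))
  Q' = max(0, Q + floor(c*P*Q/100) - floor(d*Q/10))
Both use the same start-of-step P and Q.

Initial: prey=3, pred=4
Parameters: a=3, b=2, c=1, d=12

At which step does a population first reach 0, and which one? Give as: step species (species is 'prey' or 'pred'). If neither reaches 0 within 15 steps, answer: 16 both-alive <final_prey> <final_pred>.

Answer: 1 pred

Derivation:
Step 1: prey: 3+0-0=3; pred: 4+0-4=0
First extinction: pred at step 1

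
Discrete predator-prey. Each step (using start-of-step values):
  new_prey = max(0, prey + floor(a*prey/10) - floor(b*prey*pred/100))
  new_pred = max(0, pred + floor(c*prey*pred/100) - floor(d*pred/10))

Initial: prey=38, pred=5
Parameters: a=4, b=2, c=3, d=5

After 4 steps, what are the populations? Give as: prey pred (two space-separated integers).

Answer: 44 93

Derivation:
Step 1: prey: 38+15-3=50; pred: 5+5-2=8
Step 2: prey: 50+20-8=62; pred: 8+12-4=16
Step 3: prey: 62+24-19=67; pred: 16+29-8=37
Step 4: prey: 67+26-49=44; pred: 37+74-18=93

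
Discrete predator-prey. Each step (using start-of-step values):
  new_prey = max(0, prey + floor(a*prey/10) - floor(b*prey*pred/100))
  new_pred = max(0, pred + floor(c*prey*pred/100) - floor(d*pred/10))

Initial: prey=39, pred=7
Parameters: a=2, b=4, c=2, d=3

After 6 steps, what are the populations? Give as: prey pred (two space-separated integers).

Answer: 2 13

Derivation:
Step 1: prey: 39+7-10=36; pred: 7+5-2=10
Step 2: prey: 36+7-14=29; pred: 10+7-3=14
Step 3: prey: 29+5-16=18; pred: 14+8-4=18
Step 4: prey: 18+3-12=9; pred: 18+6-5=19
Step 5: prey: 9+1-6=4; pred: 19+3-5=17
Step 6: prey: 4+0-2=2; pred: 17+1-5=13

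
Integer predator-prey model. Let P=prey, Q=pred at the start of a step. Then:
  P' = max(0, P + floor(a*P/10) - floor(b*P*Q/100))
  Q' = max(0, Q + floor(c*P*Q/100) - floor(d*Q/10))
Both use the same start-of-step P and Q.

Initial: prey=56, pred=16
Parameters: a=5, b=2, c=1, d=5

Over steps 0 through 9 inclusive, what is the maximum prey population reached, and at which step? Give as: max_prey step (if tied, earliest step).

Step 1: prey: 56+28-17=67; pred: 16+8-8=16
Step 2: prey: 67+33-21=79; pred: 16+10-8=18
Step 3: prey: 79+39-28=90; pred: 18+14-9=23
Step 4: prey: 90+45-41=94; pred: 23+20-11=32
Step 5: prey: 94+47-60=81; pred: 32+30-16=46
Step 6: prey: 81+40-74=47; pred: 46+37-23=60
Step 7: prey: 47+23-56=14; pred: 60+28-30=58
Step 8: prey: 14+7-16=5; pred: 58+8-29=37
Step 9: prey: 5+2-3=4; pred: 37+1-18=20
Max prey = 94 at step 4

Answer: 94 4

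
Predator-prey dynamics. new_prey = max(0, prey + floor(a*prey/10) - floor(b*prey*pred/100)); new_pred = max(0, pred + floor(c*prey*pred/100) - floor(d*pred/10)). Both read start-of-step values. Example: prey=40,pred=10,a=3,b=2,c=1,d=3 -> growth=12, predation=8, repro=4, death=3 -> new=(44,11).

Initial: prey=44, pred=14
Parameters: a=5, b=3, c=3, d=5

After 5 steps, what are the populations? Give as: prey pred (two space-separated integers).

Answer: 0 22

Derivation:
Step 1: prey: 44+22-18=48; pred: 14+18-7=25
Step 2: prey: 48+24-36=36; pred: 25+36-12=49
Step 3: prey: 36+18-52=2; pred: 49+52-24=77
Step 4: prey: 2+1-4=0; pred: 77+4-38=43
Step 5: prey: 0+0-0=0; pred: 43+0-21=22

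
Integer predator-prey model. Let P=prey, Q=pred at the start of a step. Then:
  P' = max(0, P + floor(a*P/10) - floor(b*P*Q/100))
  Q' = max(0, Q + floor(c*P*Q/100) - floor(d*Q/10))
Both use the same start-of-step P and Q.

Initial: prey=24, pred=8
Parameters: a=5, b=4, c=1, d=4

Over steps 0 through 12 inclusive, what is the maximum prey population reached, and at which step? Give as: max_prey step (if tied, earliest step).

Answer: 141 8

Derivation:
Step 1: prey: 24+12-7=29; pred: 8+1-3=6
Step 2: prey: 29+14-6=37; pred: 6+1-2=5
Step 3: prey: 37+18-7=48; pred: 5+1-2=4
Step 4: prey: 48+24-7=65; pred: 4+1-1=4
Step 5: prey: 65+32-10=87; pred: 4+2-1=5
Step 6: prey: 87+43-17=113; pred: 5+4-2=7
Step 7: prey: 113+56-31=138; pred: 7+7-2=12
Step 8: prey: 138+69-66=141; pred: 12+16-4=24
Step 9: prey: 141+70-135=76; pred: 24+33-9=48
Step 10: prey: 76+38-145=0; pred: 48+36-19=65
Step 11: prey: 0+0-0=0; pred: 65+0-26=39
Step 12: prey: 0+0-0=0; pred: 39+0-15=24
Max prey = 141 at step 8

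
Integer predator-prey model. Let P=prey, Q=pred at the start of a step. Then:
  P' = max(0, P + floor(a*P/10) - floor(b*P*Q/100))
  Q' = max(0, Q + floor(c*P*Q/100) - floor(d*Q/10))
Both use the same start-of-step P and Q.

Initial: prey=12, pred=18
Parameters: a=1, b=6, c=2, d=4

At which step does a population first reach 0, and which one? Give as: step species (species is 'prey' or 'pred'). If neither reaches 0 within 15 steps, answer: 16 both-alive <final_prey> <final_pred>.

Step 1: prey: 12+1-12=1; pred: 18+4-7=15
Step 2: prey: 1+0-0=1; pred: 15+0-6=9
Step 3: prey: 1+0-0=1; pred: 9+0-3=6
Step 4: prey: 1+0-0=1; pred: 6+0-2=4
Step 5: prey: 1+0-0=1; pred: 4+0-1=3
Step 6: prey: 1+0-0=1; pred: 3+0-1=2
Step 7: prey: 1+0-0=1; pred: 2+0-0=2
Steps 8-15: state stable at prey=1, pred=2 (no change)
No extinction within 15 steps

Answer: 16 both-alive 1 2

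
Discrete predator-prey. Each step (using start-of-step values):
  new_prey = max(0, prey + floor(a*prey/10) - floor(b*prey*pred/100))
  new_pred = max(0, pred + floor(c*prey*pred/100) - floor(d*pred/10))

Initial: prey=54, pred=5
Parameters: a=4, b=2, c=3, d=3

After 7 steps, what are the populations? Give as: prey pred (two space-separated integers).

Answer: 0 91

Derivation:
Step 1: prey: 54+21-5=70; pred: 5+8-1=12
Step 2: prey: 70+28-16=82; pred: 12+25-3=34
Step 3: prey: 82+32-55=59; pred: 34+83-10=107
Step 4: prey: 59+23-126=0; pred: 107+189-32=264
Step 5: prey: 0+0-0=0; pred: 264+0-79=185
Step 6: prey: 0+0-0=0; pred: 185+0-55=130
Step 7: prey: 0+0-0=0; pred: 130+0-39=91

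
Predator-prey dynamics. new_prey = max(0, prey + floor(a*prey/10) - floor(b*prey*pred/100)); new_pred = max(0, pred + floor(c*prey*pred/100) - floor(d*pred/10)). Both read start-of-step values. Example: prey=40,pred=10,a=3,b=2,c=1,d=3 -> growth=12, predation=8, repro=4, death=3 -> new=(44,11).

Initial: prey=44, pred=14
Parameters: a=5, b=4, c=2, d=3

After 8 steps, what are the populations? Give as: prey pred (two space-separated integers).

Step 1: prey: 44+22-24=42; pred: 14+12-4=22
Step 2: prey: 42+21-36=27; pred: 22+18-6=34
Step 3: prey: 27+13-36=4; pred: 34+18-10=42
Step 4: prey: 4+2-6=0; pred: 42+3-12=33
Step 5: prey: 0+0-0=0; pred: 33+0-9=24
Step 6: prey: 0+0-0=0; pred: 24+0-7=17
Step 7: prey: 0+0-0=0; pred: 17+0-5=12
Step 8: prey: 0+0-0=0; pred: 12+0-3=9

Answer: 0 9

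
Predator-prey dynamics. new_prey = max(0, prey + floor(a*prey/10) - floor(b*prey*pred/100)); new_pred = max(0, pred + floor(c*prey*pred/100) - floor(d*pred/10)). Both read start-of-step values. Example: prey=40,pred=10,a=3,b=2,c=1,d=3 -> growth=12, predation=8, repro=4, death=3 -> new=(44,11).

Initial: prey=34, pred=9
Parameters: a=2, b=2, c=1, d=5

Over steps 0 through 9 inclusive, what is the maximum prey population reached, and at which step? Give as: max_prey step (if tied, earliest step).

Step 1: prey: 34+6-6=34; pred: 9+3-4=8
Step 2: prey: 34+6-5=35; pred: 8+2-4=6
Step 3: prey: 35+7-4=38; pred: 6+2-3=5
Step 4: prey: 38+7-3=42; pred: 5+1-2=4
Step 5: prey: 42+8-3=47; pred: 4+1-2=3
Step 6: prey: 47+9-2=54; pred: 3+1-1=3
Step 7: prey: 54+10-3=61; pred: 3+1-1=3
Step 8: prey: 61+12-3=70; pred: 3+1-1=3
Step 9: prey: 70+14-4=80; pred: 3+2-1=4
Max prey = 80 at step 9

Answer: 80 9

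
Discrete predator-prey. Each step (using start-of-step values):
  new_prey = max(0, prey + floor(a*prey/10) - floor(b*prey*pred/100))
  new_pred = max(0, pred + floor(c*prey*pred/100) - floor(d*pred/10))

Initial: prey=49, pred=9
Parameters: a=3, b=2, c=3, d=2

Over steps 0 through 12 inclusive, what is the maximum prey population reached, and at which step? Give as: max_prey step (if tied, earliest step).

Step 1: prey: 49+14-8=55; pred: 9+13-1=21
Step 2: prey: 55+16-23=48; pred: 21+34-4=51
Step 3: prey: 48+14-48=14; pred: 51+73-10=114
Step 4: prey: 14+4-31=0; pred: 114+47-22=139
Step 5: prey: 0+0-0=0; pred: 139+0-27=112
Step 6: prey: 0+0-0=0; pred: 112+0-22=90
Step 7: prey: 0+0-0=0; pred: 90+0-18=72
Step 8: prey: 0+0-0=0; pred: 72+0-14=58
Step 9: prey: 0+0-0=0; pred: 58+0-11=47
Step 10: prey: 0+0-0=0; pred: 47+0-9=38
Step 11: prey: 0+0-0=0; pred: 38+0-7=31
Step 12: prey: 0+0-0=0; pred: 31+0-6=25
Max prey = 55 at step 1

Answer: 55 1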